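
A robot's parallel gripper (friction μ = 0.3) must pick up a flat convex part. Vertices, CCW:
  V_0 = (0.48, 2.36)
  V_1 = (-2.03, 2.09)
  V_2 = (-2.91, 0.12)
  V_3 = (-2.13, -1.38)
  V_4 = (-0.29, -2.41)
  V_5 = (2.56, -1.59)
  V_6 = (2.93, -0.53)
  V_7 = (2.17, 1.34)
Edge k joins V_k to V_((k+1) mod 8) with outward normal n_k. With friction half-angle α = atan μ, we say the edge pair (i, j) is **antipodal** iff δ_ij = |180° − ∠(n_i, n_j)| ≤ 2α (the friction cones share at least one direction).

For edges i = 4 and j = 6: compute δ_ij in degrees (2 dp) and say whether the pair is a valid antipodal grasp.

δ = 83.93°, invalid

α = atan 0.3 = 16.70°;  2α = 33.40°
edge 4: e_4 = (+2.85, +0.82);  n_4 = (+0.2765, -0.9610)
edge 6: e_6 = (-0.76, +1.87);  n_6 = (+0.9264, +0.3765)
∠(n_4, n_6) = 96.07°
δ = |180° − 96.07°| = 83.93°
83.93° > 2α = 33.40°  →  invalid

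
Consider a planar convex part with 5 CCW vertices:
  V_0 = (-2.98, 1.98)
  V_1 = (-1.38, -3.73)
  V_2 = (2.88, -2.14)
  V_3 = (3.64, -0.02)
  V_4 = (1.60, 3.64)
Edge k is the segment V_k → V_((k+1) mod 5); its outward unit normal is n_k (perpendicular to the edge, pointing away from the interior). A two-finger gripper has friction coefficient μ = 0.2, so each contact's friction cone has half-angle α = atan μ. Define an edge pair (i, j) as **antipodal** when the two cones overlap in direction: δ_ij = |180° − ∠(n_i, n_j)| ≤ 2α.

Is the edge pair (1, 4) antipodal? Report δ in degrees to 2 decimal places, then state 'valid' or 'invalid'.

δ = 0.54°, valid

α = atan 0.2 = 11.31°;  2α = 22.62°
edge 1: e_1 = (+4.26, +1.59);  n_1 = (+0.3497, -0.9369)
edge 4: e_4 = (-4.58, -1.66);  n_4 = (-0.3408, +0.9402)
∠(n_1, n_4) = 179.46°
δ = |180° − 179.46°| = 0.54°
0.54° ≤ 2α = 22.62°  →  valid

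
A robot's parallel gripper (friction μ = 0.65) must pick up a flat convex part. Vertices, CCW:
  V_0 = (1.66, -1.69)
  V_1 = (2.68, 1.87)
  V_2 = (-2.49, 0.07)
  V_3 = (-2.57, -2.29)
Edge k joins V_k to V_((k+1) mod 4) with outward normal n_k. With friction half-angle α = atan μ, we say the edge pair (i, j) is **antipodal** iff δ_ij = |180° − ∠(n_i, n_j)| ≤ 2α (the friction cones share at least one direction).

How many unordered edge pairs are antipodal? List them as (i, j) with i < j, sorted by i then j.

α = atan 0.65 = 33.02°;  2α = 66.05°
n_0 = (+0.9613, -0.2754)
n_1 = (-0.3288, +0.9444)
n_2 = (-0.9994, +0.0339)
n_3 = (+0.1404, -0.9901)
  (0,1): δ = 54.82°  ✓
  (0,2): δ = 14.05°  ✓
  (0,3): δ = 114.06°  ·
  (1,2): δ = 111.14°  ·
  (1,3): δ = 11.12°  ✓
  (2,3): δ = 79.99°  ·
antipodal pairs: 3

count = 3; pairs: (0,1), (0,2), (1,3)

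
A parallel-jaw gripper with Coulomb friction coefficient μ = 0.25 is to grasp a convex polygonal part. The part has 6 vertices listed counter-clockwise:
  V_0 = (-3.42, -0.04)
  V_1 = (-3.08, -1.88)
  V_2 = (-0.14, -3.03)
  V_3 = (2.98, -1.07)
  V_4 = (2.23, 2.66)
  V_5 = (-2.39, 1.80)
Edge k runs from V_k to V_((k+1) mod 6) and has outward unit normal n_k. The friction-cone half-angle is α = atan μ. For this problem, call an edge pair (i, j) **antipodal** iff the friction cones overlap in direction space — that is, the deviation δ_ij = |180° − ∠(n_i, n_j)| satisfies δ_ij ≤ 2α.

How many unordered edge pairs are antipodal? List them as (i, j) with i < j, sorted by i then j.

count = 2; pairs: (0,3), (2,4)

α = atan 0.25 = 14.04°;  2α = 28.07°
n_0 = (-0.9834, -0.1817)
n_1 = (-0.3643, -0.9313)
n_2 = (+0.5319, -0.8468)
n_3 = (+0.9804, +0.1971)
n_4 = (-0.1830, +0.9831)
n_5 = (-0.8726, +0.4885)
  (0,1): δ = 121.83°  ·
  (0,2): δ = 68.33°  ·
  (0,3): δ = 0.90°  ✓
  (0,4): δ = 90.08°  ·
  (0,5): δ = 140.29°  ·
  (1,2): δ = 126.50°  ·
  (1,3): δ = 57.27°  ·
  (1,4): δ = 31.91°  ·
  (1,5): δ = 82.12°  ·
  (2,3): δ = 110.77°  ·
  (2,4): δ = 21.59°  ✓
  (2,5): δ = 28.62°  ·
  (3,4): δ = 90.82°  ·
  (3,5): δ = 40.61°  ·
  (4,5): δ = 129.78°  ·
antipodal pairs: 2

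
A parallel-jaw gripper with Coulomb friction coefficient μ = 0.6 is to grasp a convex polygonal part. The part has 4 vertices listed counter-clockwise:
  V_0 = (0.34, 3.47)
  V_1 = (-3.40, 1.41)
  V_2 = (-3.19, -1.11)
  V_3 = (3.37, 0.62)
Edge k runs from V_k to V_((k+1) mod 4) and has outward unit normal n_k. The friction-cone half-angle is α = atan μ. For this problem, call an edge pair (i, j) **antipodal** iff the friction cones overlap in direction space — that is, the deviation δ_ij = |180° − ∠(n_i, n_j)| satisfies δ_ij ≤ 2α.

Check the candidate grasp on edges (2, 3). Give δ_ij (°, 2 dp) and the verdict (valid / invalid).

α = atan 0.6 = 30.96°;  2α = 61.93°
edge 2: e_2 = (+6.56, +1.73);  n_2 = (+0.2550, -0.9669)
edge 3: e_3 = (-3.03, +2.85);  n_3 = (+0.6851, +0.7284)
∠(n_2, n_3) = 121.98°
δ = |180° − 121.98°| = 58.02°
58.02° ≤ 2α = 61.93°  →  valid

δ = 58.02°, valid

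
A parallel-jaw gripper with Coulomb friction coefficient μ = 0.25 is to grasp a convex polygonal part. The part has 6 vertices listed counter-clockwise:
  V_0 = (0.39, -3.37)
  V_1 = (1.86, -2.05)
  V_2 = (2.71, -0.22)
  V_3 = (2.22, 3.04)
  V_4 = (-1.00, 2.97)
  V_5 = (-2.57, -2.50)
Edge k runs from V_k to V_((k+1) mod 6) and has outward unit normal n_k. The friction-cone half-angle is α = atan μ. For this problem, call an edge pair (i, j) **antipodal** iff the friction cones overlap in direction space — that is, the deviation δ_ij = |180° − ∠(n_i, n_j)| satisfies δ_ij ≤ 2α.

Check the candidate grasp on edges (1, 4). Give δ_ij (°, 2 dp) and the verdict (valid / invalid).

δ = 8.90°, valid

α = atan 0.25 = 14.04°;  2α = 28.07°
edge 1: e_1 = (+0.85, +1.83);  n_1 = (+0.9069, -0.4213)
edge 4: e_4 = (-1.57, -5.47);  n_4 = (-0.9612, +0.2759)
∠(n_1, n_4) = 171.10°
δ = |180° − 171.10°| = 8.90°
8.90° ≤ 2α = 28.07°  →  valid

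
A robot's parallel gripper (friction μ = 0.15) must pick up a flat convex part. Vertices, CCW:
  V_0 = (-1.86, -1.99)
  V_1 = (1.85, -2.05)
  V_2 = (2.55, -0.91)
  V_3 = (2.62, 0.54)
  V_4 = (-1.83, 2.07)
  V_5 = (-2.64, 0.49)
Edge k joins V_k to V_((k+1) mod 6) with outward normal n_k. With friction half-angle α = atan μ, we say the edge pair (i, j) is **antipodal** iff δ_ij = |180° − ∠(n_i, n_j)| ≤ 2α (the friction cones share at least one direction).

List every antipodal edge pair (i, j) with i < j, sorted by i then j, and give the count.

count = 1; pairs: (1,4)

α = atan 0.15 = 8.53°;  2α = 17.06°
n_0 = (-0.0162, -0.9999)
n_1 = (+0.8522, -0.5233)
n_2 = (+0.9988, -0.0482)
n_3 = (+0.3251, +0.9457)
n_4 = (-0.8899, +0.4562)
n_5 = (-0.9539, -0.3000)
  (0,1): δ = 120.62°  ·
  (0,2): δ = 91.84°  ·
  (0,3): δ = 18.05°  ·
  (0,4): δ = 63.78°  ·
  (0,5): δ = 108.39°  ·
  (1,2): δ = 151.21°  ·
  (1,3): δ = 77.42°  ·
  (1,4): δ = 4.41°  ✓
  (1,5): δ = 49.01°  ·
  (2,3): δ = 106.21°  ·
  (2,4): δ = 24.38°  ·
  (2,5): δ = 20.22°  ·
  (3,4): δ = 98.17°  ·
  (3,5): δ = 53.57°  ·
  (4,5): δ = 135.40°  ·
antipodal pairs: 1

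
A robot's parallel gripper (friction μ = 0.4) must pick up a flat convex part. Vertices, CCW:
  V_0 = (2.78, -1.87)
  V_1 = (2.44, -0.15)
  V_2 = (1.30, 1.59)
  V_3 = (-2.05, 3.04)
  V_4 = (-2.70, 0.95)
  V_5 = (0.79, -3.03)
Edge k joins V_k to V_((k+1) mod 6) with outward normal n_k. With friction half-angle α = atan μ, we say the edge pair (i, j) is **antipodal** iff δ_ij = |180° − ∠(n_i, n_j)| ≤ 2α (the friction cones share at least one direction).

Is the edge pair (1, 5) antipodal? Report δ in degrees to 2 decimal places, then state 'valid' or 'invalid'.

δ = 87.01°, invalid

α = atan 0.4 = 21.80°;  2α = 43.60°
edge 1: e_1 = (-1.14, +1.74);  n_1 = (+0.8365, +0.5480)
edge 5: e_5 = (+1.99, +1.16);  n_5 = (+0.5036, -0.8639)
∠(n_1, n_5) = 92.99°
δ = |180° − 92.99°| = 87.01°
87.01° > 2α = 43.60°  →  invalid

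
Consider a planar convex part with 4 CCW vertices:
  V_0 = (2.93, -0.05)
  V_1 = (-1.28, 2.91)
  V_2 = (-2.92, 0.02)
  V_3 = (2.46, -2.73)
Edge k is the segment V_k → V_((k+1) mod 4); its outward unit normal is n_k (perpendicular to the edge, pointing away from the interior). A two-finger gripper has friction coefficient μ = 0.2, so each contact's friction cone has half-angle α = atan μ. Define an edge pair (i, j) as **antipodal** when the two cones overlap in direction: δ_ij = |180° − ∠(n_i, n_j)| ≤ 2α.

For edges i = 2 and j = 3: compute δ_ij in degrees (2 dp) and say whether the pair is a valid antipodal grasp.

δ = 72.87°, invalid

α = atan 0.2 = 11.31°;  2α = 22.62°
edge 2: e_2 = (+5.38, -2.75);  n_2 = (-0.4551, -0.8904)
edge 3: e_3 = (+0.47, +2.68);  n_3 = (+0.9850, -0.1727)
∠(n_2, n_3) = 107.13°
δ = |180° − 107.13°| = 72.87°
72.87° > 2α = 22.62°  →  invalid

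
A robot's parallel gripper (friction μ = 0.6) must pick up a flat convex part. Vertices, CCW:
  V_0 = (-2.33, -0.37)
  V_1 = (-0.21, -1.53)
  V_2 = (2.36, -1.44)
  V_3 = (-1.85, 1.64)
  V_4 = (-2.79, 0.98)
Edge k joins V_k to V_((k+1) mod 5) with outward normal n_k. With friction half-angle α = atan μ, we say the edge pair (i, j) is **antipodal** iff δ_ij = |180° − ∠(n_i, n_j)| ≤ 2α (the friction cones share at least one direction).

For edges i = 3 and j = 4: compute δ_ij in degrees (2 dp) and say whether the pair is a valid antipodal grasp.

α = atan 0.6 = 30.96°;  2α = 61.93°
edge 3: e_3 = (-0.94, -0.66);  n_3 = (-0.5746, +0.8184)
edge 4: e_4 = (+0.46, -1.35);  n_4 = (-0.9466, -0.3225)
∠(n_3, n_4) = 73.74°
δ = |180° − 73.74°| = 106.26°
106.26° > 2α = 61.93°  →  invalid

δ = 106.26°, invalid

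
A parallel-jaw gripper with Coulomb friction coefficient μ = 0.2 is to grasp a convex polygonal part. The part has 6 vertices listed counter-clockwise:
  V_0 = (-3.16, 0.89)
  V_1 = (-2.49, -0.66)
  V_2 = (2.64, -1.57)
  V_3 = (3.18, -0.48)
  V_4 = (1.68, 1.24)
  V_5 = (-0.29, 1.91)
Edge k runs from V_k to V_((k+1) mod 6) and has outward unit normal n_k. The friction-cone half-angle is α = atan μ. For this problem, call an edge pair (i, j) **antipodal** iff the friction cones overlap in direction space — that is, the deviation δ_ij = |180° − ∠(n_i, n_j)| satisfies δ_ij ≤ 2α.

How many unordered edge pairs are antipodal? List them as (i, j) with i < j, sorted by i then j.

α = atan 0.2 = 11.31°;  2α = 22.62°
n_0 = (-0.9179, -0.3968)
n_1 = (-0.1747, -0.9846)
n_2 = (+0.8961, -0.4439)
n_3 = (+0.7537, +0.6573)
n_4 = (+0.3220, +0.9467)
n_5 = (-0.3349, +0.9423)
  (0,1): δ = 123.44°  ·
  (0,2): δ = 49.73°  ·
  (0,3): δ = 17.71°  ✓
  (0,4): δ = 47.84°  ·
  (0,5): δ = 86.19°  ·
  (1,2): δ = 106.30°  ·
  (1,3): δ = 38.85°  ·
  (1,4): δ = 8.72°  ✓
  (1,5): δ = 29.62°  ·
  (2,3): δ = 112.55°  ·
  (2,4): δ = 82.43°  ·
  (2,5): δ = 44.08°  ·
  (3,4): δ = 149.87°  ·
  (3,5): δ = 111.53°  ·
  (4,5): δ = 141.65°  ·
antipodal pairs: 2

count = 2; pairs: (0,3), (1,4)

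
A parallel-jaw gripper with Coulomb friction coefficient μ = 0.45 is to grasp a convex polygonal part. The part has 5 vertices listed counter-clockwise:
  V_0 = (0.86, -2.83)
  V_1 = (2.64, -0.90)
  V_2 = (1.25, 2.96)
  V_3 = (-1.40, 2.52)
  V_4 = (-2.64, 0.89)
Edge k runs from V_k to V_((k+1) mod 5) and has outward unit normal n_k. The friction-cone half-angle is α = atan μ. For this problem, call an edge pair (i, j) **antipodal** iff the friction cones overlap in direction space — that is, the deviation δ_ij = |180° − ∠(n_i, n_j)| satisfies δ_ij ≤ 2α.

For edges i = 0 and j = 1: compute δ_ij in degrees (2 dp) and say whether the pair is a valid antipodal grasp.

δ = 117.51°, invalid

α = atan 0.45 = 24.23°;  2α = 48.46°
edge 0: e_0 = (+1.78, +1.93);  n_0 = (+0.7351, -0.6780)
edge 1: e_1 = (-1.39, +3.86);  n_1 = (+0.9409, +0.3388)
∠(n_0, n_1) = 62.49°
δ = |180° − 62.49°| = 117.51°
117.51° > 2α = 48.46°  →  invalid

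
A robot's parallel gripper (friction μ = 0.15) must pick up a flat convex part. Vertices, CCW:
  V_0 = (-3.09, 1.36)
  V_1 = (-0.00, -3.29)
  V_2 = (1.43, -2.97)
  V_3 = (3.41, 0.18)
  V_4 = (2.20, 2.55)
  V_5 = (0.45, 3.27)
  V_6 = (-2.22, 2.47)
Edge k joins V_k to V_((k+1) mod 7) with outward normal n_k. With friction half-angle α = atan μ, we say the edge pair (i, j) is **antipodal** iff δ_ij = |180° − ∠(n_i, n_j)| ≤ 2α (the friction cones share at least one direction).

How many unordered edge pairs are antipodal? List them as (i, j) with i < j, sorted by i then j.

α = atan 0.15 = 8.53°;  2α = 17.06°
n_0 = (-0.8329, -0.5535)
n_1 = (+0.2184, -0.9759)
n_2 = (+0.8466, -0.5322)
n_3 = (+0.8906, +0.4547)
n_4 = (+0.3805, +0.9248)
n_5 = (-0.2870, +0.9579)
n_6 = (-0.7871, +0.6169)
  (0,1): δ = 110.99°  ·
  (0,2): δ = 65.76°  ·
  (0,3): δ = 6.56°  ✓
  (0,4): δ = 34.03°  ·
  (0,5): δ = 73.07°  ·
  (0,6): δ = 108.31°  ·
  (1,2): δ = 134.77°  ·
  (1,3): δ = 75.57°  ·
  (1,4): δ = 34.98°  ·
  (1,5): δ = 4.07°  ✓
  (1,6): δ = 39.30°  ·
  (2,3): δ = 120.80°  ·
  (2,4): δ = 80.21°  ·
  (2,5): δ = 41.17°  ·
  (2,6): δ = 5.94°  ✓
  (3,4): δ = 139.41°  ·
  (3,5): δ = 100.37°  ·
  (3,6): δ = 65.14°  ·
  (4,5): δ = 140.96°  ·
  (4,6): δ = 105.73°  ·
  (5,6): δ = 144.77°  ·
antipodal pairs: 3

count = 3; pairs: (0,3), (1,5), (2,6)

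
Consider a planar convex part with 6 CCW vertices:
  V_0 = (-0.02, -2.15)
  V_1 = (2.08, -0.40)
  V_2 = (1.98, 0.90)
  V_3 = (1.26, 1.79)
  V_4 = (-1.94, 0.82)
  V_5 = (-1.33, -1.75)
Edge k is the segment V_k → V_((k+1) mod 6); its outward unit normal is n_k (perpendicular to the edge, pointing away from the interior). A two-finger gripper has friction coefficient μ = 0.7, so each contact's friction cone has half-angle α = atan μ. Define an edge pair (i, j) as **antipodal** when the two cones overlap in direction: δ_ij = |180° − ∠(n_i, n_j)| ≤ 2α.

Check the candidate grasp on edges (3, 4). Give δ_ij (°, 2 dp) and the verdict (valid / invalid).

α = atan 0.7 = 34.99°;  2α = 69.98°
edge 3: e_3 = (-3.20, -0.97);  n_3 = (-0.2901, +0.9570)
edge 4: e_4 = (+0.61, -2.57);  n_4 = (-0.9730, -0.2309)
∠(n_3, n_4) = 86.49°
δ = |180° − 86.49°| = 93.51°
93.51° > 2α = 69.98°  →  invalid

δ = 93.51°, invalid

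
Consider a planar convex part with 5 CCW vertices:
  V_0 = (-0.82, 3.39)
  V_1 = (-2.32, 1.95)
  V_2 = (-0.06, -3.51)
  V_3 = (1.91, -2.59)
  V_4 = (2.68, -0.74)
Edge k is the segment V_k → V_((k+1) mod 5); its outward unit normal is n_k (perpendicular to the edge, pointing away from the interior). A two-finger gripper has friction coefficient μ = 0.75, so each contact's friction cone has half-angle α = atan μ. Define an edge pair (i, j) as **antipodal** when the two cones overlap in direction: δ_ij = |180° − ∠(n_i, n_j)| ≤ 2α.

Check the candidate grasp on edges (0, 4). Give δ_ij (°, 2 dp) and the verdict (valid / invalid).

δ = 86.45°, invalid

α = atan 0.75 = 36.87°;  2α = 73.74°
edge 0: e_0 = (-1.50, -1.44);  n_0 = (-0.6925, +0.7214)
edge 4: e_4 = (-3.50, +4.13);  n_4 = (+0.7629, +0.6465)
∠(n_0, n_4) = 93.55°
δ = |180° − 93.55°| = 86.45°
86.45° > 2α = 73.74°  →  invalid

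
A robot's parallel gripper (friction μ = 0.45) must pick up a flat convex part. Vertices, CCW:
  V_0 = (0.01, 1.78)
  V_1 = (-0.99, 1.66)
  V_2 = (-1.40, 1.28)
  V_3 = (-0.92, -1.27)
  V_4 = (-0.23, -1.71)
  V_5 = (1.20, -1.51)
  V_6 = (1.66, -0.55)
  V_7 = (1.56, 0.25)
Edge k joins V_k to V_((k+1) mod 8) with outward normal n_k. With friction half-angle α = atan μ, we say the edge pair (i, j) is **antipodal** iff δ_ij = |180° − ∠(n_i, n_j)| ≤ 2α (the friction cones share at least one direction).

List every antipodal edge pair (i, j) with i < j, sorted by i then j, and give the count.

count = 8; pairs: (0,3), (0,4), (1,4), (1,5), (2,5), (2,6), (2,7), (3,7)

α = atan 0.45 = 24.23°;  2α = 48.46°
n_0 = (-0.1191, +0.9929)
n_1 = (-0.6798, +0.7334)
n_2 = (-0.9827, -0.1850)
n_3 = (-0.5377, -0.8432)
n_4 = (+0.1385, -0.9904)
n_5 = (+0.9018, -0.4321)
n_6 = (+0.9923, +0.1240)
n_7 = (+0.7025, +0.7117)
  (0,1): δ = 144.02°  ·
  (0,2): δ = 86.18°  ·
  (0,3): δ = 39.37°  ✓
  (0,4): δ = 1.12°  ✓
  (0,5): δ = 57.56°  ·
  (0,6): δ = 90.28°  ·
  (0,7): δ = 128.53°  ·
  (1,2): δ = 122.16°  ·
  (1,3): δ = 75.35°  ·
  (1,4): δ = 34.86°  ✓
  (1,5): δ = 21.57°  ✓
  (1,6): δ = 54.30°  ·
  (1,7): δ = 92.55°  ·
  (2,3): δ = 133.19°  ·
  (2,4): δ = 92.70°  ·
  (2,5): δ = 36.26°  ✓
  (2,6): δ = 3.54°  ✓
  (2,7): δ = 34.71°  ✓
  (3,4): δ = 139.51°  ·
  (3,5): δ = 83.08°  ·
  (3,6): δ = 50.35°  ·
  (3,7): δ = 12.10°  ✓
  (4,5): δ = 123.56°  ·
  (4,6): δ = 90.84°  ·
  (4,7): δ = 52.59°  ·
  (5,6): δ = 147.27°  ·
  (5,7): δ = 109.03°  ·
  (6,7): δ = 141.75°  ·
antipodal pairs: 8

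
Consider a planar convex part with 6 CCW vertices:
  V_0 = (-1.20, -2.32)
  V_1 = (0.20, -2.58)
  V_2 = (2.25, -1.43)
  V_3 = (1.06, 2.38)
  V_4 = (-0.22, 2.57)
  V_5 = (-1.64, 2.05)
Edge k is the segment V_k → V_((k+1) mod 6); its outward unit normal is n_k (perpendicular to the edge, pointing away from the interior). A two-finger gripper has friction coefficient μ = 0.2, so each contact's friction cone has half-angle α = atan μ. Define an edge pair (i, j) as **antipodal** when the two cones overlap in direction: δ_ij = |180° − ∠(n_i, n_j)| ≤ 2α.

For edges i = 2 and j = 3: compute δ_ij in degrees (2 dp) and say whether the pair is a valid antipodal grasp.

δ = 115.79°, invalid

α = atan 0.2 = 11.31°;  2α = 22.62°
edge 2: e_2 = (-1.19, +3.81);  n_2 = (+0.9545, +0.2981)
edge 3: e_3 = (-1.28, +0.19);  n_3 = (+0.1468, +0.9892)
∠(n_2, n_3) = 64.21°
δ = |180° − 64.21°| = 115.79°
115.79° > 2α = 22.62°  →  invalid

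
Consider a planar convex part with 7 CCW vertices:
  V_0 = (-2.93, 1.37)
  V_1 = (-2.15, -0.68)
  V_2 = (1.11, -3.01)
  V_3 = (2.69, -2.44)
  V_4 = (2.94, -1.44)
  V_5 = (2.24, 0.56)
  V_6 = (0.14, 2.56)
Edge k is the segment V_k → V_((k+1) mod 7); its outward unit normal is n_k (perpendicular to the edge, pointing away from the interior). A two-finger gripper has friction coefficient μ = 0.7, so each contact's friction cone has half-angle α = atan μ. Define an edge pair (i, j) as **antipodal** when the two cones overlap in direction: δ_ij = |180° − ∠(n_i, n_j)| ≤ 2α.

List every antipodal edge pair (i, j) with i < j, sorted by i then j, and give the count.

count = 10; pairs: (0,3), (0,4), (0,5), (1,3), (1,4), (1,5), (1,6), (2,5), (2,6), (3,6)

α = atan 0.7 = 34.99°;  2α = 69.98°
n_0 = (-0.9346, -0.3556)
n_1 = (-0.5815, -0.8136)
n_2 = (+0.3394, -0.9407)
n_3 = (+0.9701, -0.2425)
n_4 = (+0.9439, +0.3304)
n_5 = (+0.6897, +0.7241)
n_6 = (-0.3614, +0.9324)
  (0,1): δ = 146.39°  ·
  (0,2): δ = 90.99°  ·
  (0,3): δ = 34.87°  ✓
  (0,4): δ = 1.54°  ✓
  (0,5): δ = 25.57°  ✓
  (0,6): δ = 90.36°  ·
  (1,2): δ = 124.61°  ·
  (1,3): δ = 68.48°  ✓
  (1,4): δ = 35.16°  ✓
  (1,5): δ = 8.05°  ✓
  (1,6): δ = 56.74°  ✓
  (2,3): δ = 123.87°  ·
  (2,4): δ = 90.55°  ·
  (2,5): δ = 63.44°  ✓
  (2,6): δ = 1.35°  ✓
  (3,4): δ = 146.67°  ·
  (3,5): δ = 119.57°  ·
  (3,6): δ = 54.78°  ✓
  (4,5): δ = 152.89°  ·
  (4,6): δ = 88.10°  ·
  (5,6): δ = 115.21°  ·
antipodal pairs: 10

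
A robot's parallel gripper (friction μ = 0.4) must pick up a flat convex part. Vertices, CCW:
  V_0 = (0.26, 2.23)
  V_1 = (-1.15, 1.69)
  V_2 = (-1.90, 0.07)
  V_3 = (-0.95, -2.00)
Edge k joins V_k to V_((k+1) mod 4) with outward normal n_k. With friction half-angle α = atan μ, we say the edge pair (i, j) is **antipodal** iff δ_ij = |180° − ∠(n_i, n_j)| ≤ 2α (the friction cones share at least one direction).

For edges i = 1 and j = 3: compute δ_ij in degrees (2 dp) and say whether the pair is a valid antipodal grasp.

α = atan 0.4 = 21.80°;  2α = 43.60°
edge 1: e_1 = (-0.75, -1.62);  n_1 = (-0.9075, +0.4201)
edge 3: e_3 = (+1.21, +4.23);  n_3 = (+0.9614, -0.2750)
∠(n_1, n_3) = 171.12°
δ = |180° − 171.12°| = 8.88°
8.88° ≤ 2α = 43.60°  →  valid

δ = 8.88°, valid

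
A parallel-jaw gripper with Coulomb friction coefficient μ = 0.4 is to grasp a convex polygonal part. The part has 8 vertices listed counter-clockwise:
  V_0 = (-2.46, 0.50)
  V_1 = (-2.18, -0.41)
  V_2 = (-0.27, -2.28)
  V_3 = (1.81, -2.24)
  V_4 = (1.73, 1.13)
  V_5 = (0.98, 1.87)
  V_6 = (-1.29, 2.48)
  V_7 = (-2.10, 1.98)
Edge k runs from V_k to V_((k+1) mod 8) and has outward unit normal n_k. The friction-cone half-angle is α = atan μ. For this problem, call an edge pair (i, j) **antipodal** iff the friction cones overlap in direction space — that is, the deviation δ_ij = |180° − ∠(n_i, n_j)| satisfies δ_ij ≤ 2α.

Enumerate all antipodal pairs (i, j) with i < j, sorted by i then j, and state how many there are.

α = atan 0.4 = 21.80°;  2α = 43.60°
n_0 = (-0.9558, -0.2941)
n_1 = (-0.6996, -0.7145)
n_2 = (+0.0192, -0.9998)
n_3 = (+0.9997, +0.0237)
n_4 = (+0.7023, +0.7118)
n_5 = (+0.2595, +0.9657)
n_6 = (-0.5253, +0.8509)
n_7 = (-0.9717, +0.2364)
  (0,1): δ = 151.50°  ·
  (0,2): δ = 106.00°  ·
  (0,3): δ = 15.74°  ✓
  (0,4): δ = 28.28°  ✓
  (0,5): δ = 57.86°  ·
  (0,6): δ = 104.58°  ·
  (0,7): δ = 149.23°  ·
  (1,2): δ = 134.50°  ·
  (1,3): δ = 44.25°  ·
  (1,4): δ = 0.22°  ✓
  (1,5): δ = 29.35°  ✓
  (1,6): δ = 76.08°  ·
  (1,7): δ = 120.72°  ·
  (2,3): δ = 89.74°  ·
  (2,4): δ = 45.72°  ·
  (2,5): δ = 16.14°  ✓
  (2,6): δ = 30.58°  ✓
  (2,7): δ = 75.23°  ·
  (3,4): δ = 135.98°  ·
  (3,5): δ = 106.40°  ·
  (3,6): δ = 59.67°  ·
  (3,7): δ = 15.03°  ✓
  (4,5): δ = 150.43°  ·
  (4,6): δ = 103.70°  ·
  (4,7): δ = 59.06°  ·
  (5,6): δ = 133.27°  ·
  (5,7): δ = 88.63°  ·
  (6,7): δ = 135.36°  ·
antipodal pairs: 7

count = 7; pairs: (0,3), (0,4), (1,4), (1,5), (2,5), (2,6), (3,7)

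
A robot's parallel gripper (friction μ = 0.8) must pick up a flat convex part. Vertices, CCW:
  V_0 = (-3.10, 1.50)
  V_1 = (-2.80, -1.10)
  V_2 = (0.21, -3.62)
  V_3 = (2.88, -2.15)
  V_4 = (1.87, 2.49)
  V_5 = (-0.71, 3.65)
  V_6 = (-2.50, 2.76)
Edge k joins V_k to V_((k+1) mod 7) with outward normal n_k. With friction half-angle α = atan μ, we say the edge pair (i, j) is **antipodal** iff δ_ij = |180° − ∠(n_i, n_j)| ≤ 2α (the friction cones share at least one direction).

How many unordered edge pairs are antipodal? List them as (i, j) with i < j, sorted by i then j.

α = atan 0.8 = 38.66°;  2α = 77.32°
n_0 = (-0.9934, -0.1146)
n_1 = (-0.6419, -0.7668)
n_2 = (+0.4823, -0.8760)
n_3 = (+0.9771, +0.2127)
n_4 = (+0.4101, +0.9121)
n_5 = (-0.4452, +0.8954)
n_6 = (-0.9029, +0.4299)
  (0,1): δ = 136.52°  ·
  (0,2): δ = 67.75°  ✓
  (0,3): δ = 5.70°  ✓
  (0,4): δ = 59.21°  ✓
  (0,5): δ = 109.85°  ·
  (0,6): δ = 147.95°  ·
  (1,2): δ = 111.23°  ·
  (1,3): δ = 37.78°  ✓
  (1,4): δ = 15.73°  ✓
  (1,5): δ = 66.37°  ✓
  (1,6): δ = 104.47°  ·
  (2,3): δ = 106.56°  ·
  (2,4): δ = 53.04°  ✓
  (2,5): δ = 2.40°  ✓
  (2,6): δ = 35.70°  ✓
  (3,4): δ = 126.49°  ·
  (3,5): δ = 75.84°  ✓
  (3,6): δ = 37.74°  ✓
  (4,5): δ = 129.35°  ·
  (4,6): δ = 91.25°  ·
  (5,6): δ = 141.90°  ·
antipodal pairs: 11

count = 11; pairs: (0,2), (0,3), (0,4), (1,3), (1,4), (1,5), (2,4), (2,5), (2,6), (3,5), (3,6)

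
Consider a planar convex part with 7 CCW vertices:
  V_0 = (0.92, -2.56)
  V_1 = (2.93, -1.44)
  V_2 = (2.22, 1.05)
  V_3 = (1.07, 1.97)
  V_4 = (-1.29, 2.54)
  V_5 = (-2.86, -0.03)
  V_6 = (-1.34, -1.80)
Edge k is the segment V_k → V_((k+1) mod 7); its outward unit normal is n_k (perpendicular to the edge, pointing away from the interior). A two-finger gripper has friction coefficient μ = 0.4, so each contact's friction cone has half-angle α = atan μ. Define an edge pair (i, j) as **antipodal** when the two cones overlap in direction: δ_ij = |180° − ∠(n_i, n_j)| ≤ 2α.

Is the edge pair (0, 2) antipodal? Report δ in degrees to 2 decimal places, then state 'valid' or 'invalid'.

δ = 67.79°, invalid

α = atan 0.4 = 21.80°;  2α = 43.60°
edge 0: e_0 = (+2.01, +1.12);  n_0 = (+0.4867, -0.8735)
edge 2: e_2 = (-1.15, +0.92);  n_2 = (+0.6247, +0.7809)
∠(n_0, n_2) = 112.21°
δ = |180° − 112.21°| = 67.79°
67.79° > 2α = 43.60°  →  invalid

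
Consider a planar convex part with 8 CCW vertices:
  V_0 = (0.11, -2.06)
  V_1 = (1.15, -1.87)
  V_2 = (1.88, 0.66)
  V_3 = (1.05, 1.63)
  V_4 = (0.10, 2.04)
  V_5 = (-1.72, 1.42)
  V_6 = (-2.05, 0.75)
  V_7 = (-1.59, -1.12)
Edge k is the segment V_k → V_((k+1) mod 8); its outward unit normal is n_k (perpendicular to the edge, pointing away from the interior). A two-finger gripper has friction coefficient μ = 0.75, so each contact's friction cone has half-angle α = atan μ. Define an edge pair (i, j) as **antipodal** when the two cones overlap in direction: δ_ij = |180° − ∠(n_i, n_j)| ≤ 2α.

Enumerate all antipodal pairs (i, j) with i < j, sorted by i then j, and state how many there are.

count = 13; pairs: (0,2), (0,3), (0,4), (0,5), (1,4), (1,5), (1,6), (2,5), (2,6), (2,7), (3,6), (3,7), (4,7)

α = atan 0.75 = 36.87°;  2α = 73.74°
n_0 = (+0.1797, -0.9837)
n_1 = (+0.9608, -0.2772)
n_2 = (+0.7598, +0.6501)
n_3 = (+0.3963, +0.9181)
n_4 = (-0.3225, +0.9466)
n_5 = (-0.8971, +0.4418)
n_6 = (-0.9711, -0.2389)
n_7 = (-0.4839, -0.8751)
  (0,1): δ = 116.45°  ·
  (0,2): δ = 59.80°  ✓
  (0,3): δ = 33.70°  ✓
  (0,4): δ = 8.46°  ✓
  (0,5): δ = 53.42°  ✓
  (0,6): δ = 93.47°  ·
  (0,7): δ = 140.71°  ·
  (1,2): δ = 123.35°  ·
  (1,3): δ = 97.25°  ·
  (1,4): δ = 55.09°  ✓
  (1,5): δ = 10.13°  ✓
  (1,6): δ = 29.91°  ✓
  (1,7): δ = 77.15°  ·
  (2,3): δ = 153.90°  ·
  (2,4): δ = 111.74°  ·
  (2,5): δ = 66.77°  ✓
  (2,6): δ = 26.73°  ✓
  (2,7): δ = 20.51°  ✓
  (3,4): δ = 137.84°  ·
  (3,5): δ = 92.88°  ·
  (3,6): δ = 52.84°  ✓
  (3,7): δ = 5.60°  ✓
  (4,5): δ = 135.03°  ·
  (4,6): δ = 94.99°  ·
  (4,7): δ = 47.75°  ✓
  (5,6): δ = 139.96°  ·
  (5,7): δ = 92.72°  ·
  (6,7): δ = 132.76°  ·
antipodal pairs: 13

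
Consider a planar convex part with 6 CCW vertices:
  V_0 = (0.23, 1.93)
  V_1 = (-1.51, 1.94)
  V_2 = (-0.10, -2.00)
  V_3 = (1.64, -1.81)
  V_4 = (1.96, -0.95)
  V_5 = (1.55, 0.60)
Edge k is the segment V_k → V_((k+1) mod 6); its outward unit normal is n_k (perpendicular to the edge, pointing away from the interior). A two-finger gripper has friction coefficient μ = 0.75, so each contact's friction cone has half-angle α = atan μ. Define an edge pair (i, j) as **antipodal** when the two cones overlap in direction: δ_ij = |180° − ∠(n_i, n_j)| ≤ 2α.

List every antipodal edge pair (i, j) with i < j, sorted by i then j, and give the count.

count = 7; pairs: (0,1), (0,2), (0,3), (1,3), (1,4), (1,5), (2,5)

α = atan 0.75 = 36.87°;  2α = 73.74°
n_0 = (+0.0057, +1.0000)
n_1 = (-0.9415, -0.3369)
n_2 = (+0.1086, -0.9941)
n_3 = (+0.9372, -0.3487)
n_4 = (+0.9668, +0.2557)
n_5 = (+0.7098, +0.7044)
  (0,1): δ = 69.98°  ✓
  (0,2): δ = 6.56°  ✓
  (0,3): δ = 69.92°  ✓
  (0,4): δ = 105.15°  ·
  (0,5): δ = 135.11°  ·
  (1,2): δ = 103.46°  ·
  (1,3): δ = 40.10°  ✓
  (1,4): δ = 4.87°  ✓
  (1,5): δ = 25.09°  ✓
  (2,3): δ = 116.64°  ·
  (2,4): δ = 81.42°  ·
  (2,5): δ = 51.45°  ✓
  (3,4): δ = 144.77°  ·
  (3,5): δ = 114.81°  ·
  (4,5): δ = 150.03°  ·
antipodal pairs: 7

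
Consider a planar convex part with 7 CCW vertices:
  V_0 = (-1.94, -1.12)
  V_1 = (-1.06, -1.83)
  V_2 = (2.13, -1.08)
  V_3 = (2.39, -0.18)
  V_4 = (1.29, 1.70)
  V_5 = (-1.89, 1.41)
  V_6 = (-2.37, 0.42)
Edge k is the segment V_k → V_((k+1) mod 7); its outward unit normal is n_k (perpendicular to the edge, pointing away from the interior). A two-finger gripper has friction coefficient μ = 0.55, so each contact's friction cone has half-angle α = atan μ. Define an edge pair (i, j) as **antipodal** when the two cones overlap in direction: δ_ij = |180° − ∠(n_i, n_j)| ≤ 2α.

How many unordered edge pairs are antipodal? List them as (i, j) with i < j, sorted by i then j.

α = atan 0.55 = 28.81°;  2α = 57.62°
n_0 = (-0.6279, -0.7783)
n_1 = (+0.2289, -0.9735)
n_2 = (+0.9607, -0.2775)
n_3 = (+0.8631, +0.5050)
n_4 = (-0.0908, +0.9959)
n_5 = (-0.8998, +0.4363)
n_6 = (-0.9632, -0.2689)
  (0,1): δ = 127.87°  ·
  (0,2): δ = 67.22°  ·
  (0,3): δ = 20.77°  ✓
  (0,4): δ = 44.11°  ✓
  (0,5): δ = 103.03°  ·
  (0,6): δ = 144.50°  ·
  (1,2): δ = 119.34°  ·
  (1,3): δ = 72.90°  ·
  (1,4): δ = 8.02°  ✓
  (1,5): δ = 50.90°  ✓
  (1,6): δ = 92.37°  ·
  (2,3): δ = 133.55°  ·
  (2,4): δ = 68.68°  ·
  (2,5): δ = 9.75°  ✓
  (2,6): δ = 31.71°  ✓
  (3,4): δ = 115.12°  ·
  (3,5): δ = 56.20°  ✓
  (3,6): δ = 14.73°  ✓
  (4,5): δ = 121.08°  ·
  (4,6): δ = 79.61°  ·
  (5,6): δ = 138.53°  ·
antipodal pairs: 8

count = 8; pairs: (0,3), (0,4), (1,4), (1,5), (2,5), (2,6), (3,5), (3,6)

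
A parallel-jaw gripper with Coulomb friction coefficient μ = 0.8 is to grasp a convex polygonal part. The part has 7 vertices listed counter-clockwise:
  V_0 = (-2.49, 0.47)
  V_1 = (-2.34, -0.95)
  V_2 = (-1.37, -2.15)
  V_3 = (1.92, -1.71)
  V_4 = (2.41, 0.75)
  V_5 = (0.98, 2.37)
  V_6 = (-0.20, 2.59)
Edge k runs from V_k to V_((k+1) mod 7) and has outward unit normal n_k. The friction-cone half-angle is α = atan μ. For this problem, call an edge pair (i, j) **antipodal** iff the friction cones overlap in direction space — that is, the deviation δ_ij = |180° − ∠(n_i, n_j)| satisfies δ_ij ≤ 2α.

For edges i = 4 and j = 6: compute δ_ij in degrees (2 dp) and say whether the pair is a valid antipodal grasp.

α = atan 0.8 = 38.66°;  2α = 77.32°
edge 4: e_4 = (-1.43, +1.62);  n_4 = (+0.7497, +0.6618)
edge 6: e_6 = (-2.29, -2.12);  n_6 = (-0.6793, +0.7338)
∠(n_4, n_6) = 91.36°
δ = |180° − 91.36°| = 88.64°
88.64° > 2α = 77.32°  →  invalid

δ = 88.64°, invalid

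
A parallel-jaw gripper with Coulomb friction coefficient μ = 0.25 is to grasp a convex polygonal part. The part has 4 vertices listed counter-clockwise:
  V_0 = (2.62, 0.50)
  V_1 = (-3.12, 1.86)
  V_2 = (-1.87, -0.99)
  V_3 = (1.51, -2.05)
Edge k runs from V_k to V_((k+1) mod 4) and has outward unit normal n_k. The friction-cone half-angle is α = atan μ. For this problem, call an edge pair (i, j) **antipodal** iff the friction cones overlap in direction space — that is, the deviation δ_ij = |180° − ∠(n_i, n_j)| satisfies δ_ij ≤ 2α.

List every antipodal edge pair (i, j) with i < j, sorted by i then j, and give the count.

α = atan 0.25 = 14.04°;  2α = 28.07°
n_0 = (+0.2306, +0.9731)
n_1 = (-0.9158, -0.4017)
n_2 = (-0.2992, -0.9542)
n_3 = (+0.9169, -0.3991)
  (0,1): δ = 52.99°  ·
  (0,2): δ = 4.08°  ✓
  (0,3): δ = 79.81°  ·
  (1,2): δ = 131.09°  ·
  (1,3): δ = 47.21°  ·
  (2,3): δ = 96.11°  ·
antipodal pairs: 1

count = 1; pairs: (0,2)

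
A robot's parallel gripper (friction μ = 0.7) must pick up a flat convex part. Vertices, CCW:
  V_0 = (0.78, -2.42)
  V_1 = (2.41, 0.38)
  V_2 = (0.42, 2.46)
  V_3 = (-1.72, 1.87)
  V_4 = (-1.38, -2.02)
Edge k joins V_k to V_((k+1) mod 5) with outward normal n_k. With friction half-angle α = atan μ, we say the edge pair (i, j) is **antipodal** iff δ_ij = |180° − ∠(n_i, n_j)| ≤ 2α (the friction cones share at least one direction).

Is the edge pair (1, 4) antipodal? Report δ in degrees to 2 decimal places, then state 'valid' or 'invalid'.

α = atan 0.7 = 34.99°;  2α = 69.98°
edge 1: e_1 = (-1.99, +2.08);  n_1 = (+0.7226, +0.6913)
edge 4: e_4 = (+2.16, -0.40);  n_4 = (-0.1821, -0.9833)
∠(n_1, n_4) = 144.22°
δ = |180° − 144.22°| = 35.78°
35.78° ≤ 2α = 69.98°  →  valid

δ = 35.78°, valid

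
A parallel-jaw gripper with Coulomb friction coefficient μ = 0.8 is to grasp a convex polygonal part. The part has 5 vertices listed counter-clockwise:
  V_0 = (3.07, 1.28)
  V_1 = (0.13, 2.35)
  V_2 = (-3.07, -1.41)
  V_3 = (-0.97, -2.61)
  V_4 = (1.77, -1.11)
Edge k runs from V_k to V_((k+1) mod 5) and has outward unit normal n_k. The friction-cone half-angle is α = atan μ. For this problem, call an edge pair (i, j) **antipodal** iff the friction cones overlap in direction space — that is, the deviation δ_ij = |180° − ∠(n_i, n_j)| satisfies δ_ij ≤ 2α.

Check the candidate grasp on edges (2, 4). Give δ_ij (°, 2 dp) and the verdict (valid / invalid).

δ = 88.80°, invalid

α = atan 0.8 = 38.66°;  2α = 77.32°
edge 2: e_2 = (+2.10, -1.20);  n_2 = (-0.4961, -0.8682)
edge 4: e_4 = (+1.30, +2.39);  n_4 = (+0.8785, -0.4778)
∠(n_2, n_4) = 91.20°
δ = |180° − 91.20°| = 88.80°
88.80° > 2α = 77.32°  →  invalid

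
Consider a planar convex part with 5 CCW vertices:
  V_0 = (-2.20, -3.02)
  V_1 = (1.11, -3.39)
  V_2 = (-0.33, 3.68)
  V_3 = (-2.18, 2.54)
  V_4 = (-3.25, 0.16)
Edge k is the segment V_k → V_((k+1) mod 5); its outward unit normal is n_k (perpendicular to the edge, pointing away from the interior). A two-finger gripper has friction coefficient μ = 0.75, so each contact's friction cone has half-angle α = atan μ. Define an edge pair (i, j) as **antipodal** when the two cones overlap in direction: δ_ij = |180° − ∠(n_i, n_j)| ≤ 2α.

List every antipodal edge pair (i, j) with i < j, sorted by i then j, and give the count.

α = atan 0.75 = 36.87°;  2α = 73.74°
n_0 = (-0.1111, -0.9938)
n_1 = (+0.9799, +0.1996)
n_2 = (-0.5246, +0.8513)
n_3 = (-0.9121, +0.4100)
n_4 = (-0.9496, -0.3135)
  (0,1): δ = 72.11°  ✓
  (0,2): δ = 38.02°  ✓
  (0,3): δ = 72.17°  ✓
  (0,4): δ = 114.65°  ·
  (1,2): δ = 69.87°  ✓
  (1,3): δ = 35.72°  ✓
  (1,4): δ = 6.76°  ✓
  (2,3): δ = 145.85°  ·
  (2,4): δ = 103.37°  ·
  (3,4): δ = 137.52°  ·
antipodal pairs: 6

count = 6; pairs: (0,1), (0,2), (0,3), (1,2), (1,3), (1,4)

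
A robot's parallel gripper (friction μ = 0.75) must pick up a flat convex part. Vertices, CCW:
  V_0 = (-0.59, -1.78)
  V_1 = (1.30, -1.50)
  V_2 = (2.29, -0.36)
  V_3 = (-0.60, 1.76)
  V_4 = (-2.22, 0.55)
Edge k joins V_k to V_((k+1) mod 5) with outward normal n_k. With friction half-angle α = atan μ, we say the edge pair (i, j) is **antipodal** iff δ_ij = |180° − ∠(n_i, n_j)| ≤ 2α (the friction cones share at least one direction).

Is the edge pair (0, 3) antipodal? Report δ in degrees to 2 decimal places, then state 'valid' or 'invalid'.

α = atan 0.75 = 36.87°;  2α = 73.74°
edge 0: e_0 = (+1.89, +0.28);  n_0 = (+0.1465, -0.9892)
edge 3: e_3 = (-1.62, -1.21);  n_3 = (-0.5984, +0.8012)
∠(n_0, n_3) = 151.67°
δ = |180° − 151.67°| = 28.33°
28.33° ≤ 2α = 73.74°  →  valid

δ = 28.33°, valid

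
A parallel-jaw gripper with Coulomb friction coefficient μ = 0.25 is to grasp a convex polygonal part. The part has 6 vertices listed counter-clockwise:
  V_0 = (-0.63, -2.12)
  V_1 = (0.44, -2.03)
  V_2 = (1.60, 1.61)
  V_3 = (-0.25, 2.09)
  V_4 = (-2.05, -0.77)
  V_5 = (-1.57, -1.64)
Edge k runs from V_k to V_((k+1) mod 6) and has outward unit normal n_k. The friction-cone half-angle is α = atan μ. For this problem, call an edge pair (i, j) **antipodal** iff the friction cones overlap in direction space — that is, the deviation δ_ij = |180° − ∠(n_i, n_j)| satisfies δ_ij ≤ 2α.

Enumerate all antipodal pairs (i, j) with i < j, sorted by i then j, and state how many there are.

count = 3; pairs: (0,2), (1,3), (2,5)

α = atan 0.25 = 14.04°;  2α = 28.07°
n_0 = (+0.0838, -0.9965)
n_1 = (+0.9528, -0.3036)
n_2 = (+0.2511, +0.9679)
n_3 = (-0.8463, +0.5327)
n_4 = (-0.8756, -0.4831)
n_5 = (-0.4548, -0.8906)
  (0,1): δ = 112.48°  ·
  (0,2): δ = 19.35°  ✓
  (0,3): δ = 53.01°  ·
  (0,4): δ = 114.08°  ·
  (0,5): δ = 148.14°  ·
  (1,2): δ = 86.87°  ·
  (1,3): δ = 14.51°  ✓
  (1,4): δ = 46.56°  ·
  (1,5): δ = 80.63°  ·
  (2,3): δ = 107.64°  ·
  (2,4): δ = 46.57°  ·
  (2,5): δ = 12.51°  ✓
  (3,4): δ = 118.93°  ·
  (3,5): δ = 84.87°  ·
  (4,5): δ = 145.94°  ·
antipodal pairs: 3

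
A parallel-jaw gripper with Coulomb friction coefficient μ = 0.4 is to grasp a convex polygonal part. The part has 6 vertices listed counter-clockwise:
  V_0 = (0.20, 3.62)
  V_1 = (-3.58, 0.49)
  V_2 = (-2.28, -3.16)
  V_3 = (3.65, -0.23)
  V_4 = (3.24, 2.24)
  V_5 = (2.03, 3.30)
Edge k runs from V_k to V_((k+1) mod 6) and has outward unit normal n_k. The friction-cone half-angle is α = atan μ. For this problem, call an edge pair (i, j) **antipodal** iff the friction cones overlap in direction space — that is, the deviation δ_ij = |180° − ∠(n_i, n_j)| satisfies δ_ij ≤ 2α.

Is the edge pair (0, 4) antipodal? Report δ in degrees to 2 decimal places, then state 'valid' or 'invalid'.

δ = 99.15°, invalid

α = atan 0.4 = 21.80°;  2α = 43.60°
edge 0: e_0 = (-3.78, -3.13);  n_0 = (-0.6378, +0.7702)
edge 4: e_4 = (-1.21, +1.06);  n_4 = (+0.6589, +0.7522)
∠(n_0, n_4) = 80.85°
δ = |180° − 80.85°| = 99.15°
99.15° > 2α = 43.60°  →  invalid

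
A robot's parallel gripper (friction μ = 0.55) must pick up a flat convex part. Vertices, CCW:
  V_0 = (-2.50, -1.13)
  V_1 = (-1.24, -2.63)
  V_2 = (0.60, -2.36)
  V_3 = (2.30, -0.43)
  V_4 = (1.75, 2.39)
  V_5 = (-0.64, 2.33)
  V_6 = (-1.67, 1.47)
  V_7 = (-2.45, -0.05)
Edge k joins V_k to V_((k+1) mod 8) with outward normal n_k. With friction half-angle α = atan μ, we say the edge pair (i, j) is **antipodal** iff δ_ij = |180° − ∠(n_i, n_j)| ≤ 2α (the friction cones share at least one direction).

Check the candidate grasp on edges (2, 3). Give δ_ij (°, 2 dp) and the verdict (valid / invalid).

α = atan 0.55 = 28.81°;  2α = 57.62°
edge 2: e_2 = (+1.70, +1.93);  n_2 = (+0.7504, -0.6610)
edge 3: e_3 = (-0.55, +2.82);  n_3 = (+0.9815, +0.1914)
∠(n_2, n_3) = 52.41°
δ = |180° − 52.41°| = 127.59°
127.59° > 2α = 57.62°  →  invalid

δ = 127.59°, invalid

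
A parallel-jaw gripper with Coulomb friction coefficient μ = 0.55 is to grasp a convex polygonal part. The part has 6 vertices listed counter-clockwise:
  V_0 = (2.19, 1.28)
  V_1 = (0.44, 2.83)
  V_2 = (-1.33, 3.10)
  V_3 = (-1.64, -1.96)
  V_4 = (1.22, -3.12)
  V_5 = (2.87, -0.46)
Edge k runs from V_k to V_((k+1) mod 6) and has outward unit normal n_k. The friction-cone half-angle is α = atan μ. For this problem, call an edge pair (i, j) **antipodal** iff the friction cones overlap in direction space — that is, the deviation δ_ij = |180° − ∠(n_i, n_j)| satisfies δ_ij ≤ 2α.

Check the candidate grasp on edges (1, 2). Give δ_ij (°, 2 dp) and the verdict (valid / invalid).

δ = 84.83°, invalid

α = atan 0.55 = 28.81°;  2α = 57.62°
edge 1: e_1 = (-1.77, +0.27);  n_1 = (+0.1508, +0.9886)
edge 2: e_2 = (-0.31, -5.06);  n_2 = (-0.9981, +0.0612)
∠(n_1, n_2) = 95.17°
δ = |180° − 95.17°| = 84.83°
84.83° > 2α = 57.62°  →  invalid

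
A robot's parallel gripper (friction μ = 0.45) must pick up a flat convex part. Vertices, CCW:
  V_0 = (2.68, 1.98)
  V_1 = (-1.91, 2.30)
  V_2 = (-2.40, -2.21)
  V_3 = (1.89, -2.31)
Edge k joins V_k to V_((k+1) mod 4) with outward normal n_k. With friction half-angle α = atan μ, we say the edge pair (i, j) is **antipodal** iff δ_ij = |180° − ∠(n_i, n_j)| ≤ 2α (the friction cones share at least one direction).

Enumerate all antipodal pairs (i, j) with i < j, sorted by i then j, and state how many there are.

count = 2; pairs: (0,2), (1,3)

α = atan 0.45 = 24.23°;  2α = 48.46°
n_0 = (+0.0695, +0.9976)
n_1 = (-0.9941, +0.1080)
n_2 = (-0.0233, -0.9997)
n_3 = (+0.9835, -0.1811)
  (0,1): δ = 92.21°  ·
  (0,2): δ = 2.65°  ✓
  (0,3): δ = 83.55°  ·
  (1,2): δ = 85.13°  ·
  (1,3): δ = 4.23°  ✓
  (2,3): δ = 99.10°  ·
antipodal pairs: 2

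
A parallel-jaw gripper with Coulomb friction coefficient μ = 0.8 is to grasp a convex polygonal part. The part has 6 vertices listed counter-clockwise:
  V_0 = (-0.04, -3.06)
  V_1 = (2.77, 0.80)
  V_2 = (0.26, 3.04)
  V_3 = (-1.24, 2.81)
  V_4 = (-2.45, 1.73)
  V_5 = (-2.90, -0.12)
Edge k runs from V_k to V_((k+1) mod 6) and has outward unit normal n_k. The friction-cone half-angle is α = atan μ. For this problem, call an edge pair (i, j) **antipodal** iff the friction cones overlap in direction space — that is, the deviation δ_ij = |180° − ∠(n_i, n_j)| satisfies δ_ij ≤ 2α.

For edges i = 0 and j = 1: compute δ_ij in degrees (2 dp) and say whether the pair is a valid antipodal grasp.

δ = 95.69°, invalid

α = atan 0.8 = 38.66°;  2α = 77.32°
edge 0: e_0 = (+2.81, +3.86);  n_0 = (+0.8085, -0.5885)
edge 1: e_1 = (-2.51, +2.24);  n_1 = (+0.6658, +0.7461)
∠(n_0, n_1) = 84.31°
δ = |180° − 84.31°| = 95.69°
95.69° > 2α = 77.32°  →  invalid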